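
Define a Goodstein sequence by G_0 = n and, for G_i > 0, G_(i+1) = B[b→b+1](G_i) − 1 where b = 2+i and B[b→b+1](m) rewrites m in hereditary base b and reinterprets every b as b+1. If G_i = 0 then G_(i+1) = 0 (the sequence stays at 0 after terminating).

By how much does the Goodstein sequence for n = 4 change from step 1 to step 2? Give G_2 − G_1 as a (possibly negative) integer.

[0] 4 ≡ 2^2 (base 2). Lift 3: 27. −1: 26.
[1] 26 ≡ 2·3^2 + 2·3 + 2 (base 3). Lift 4: 42. −1: 41.

15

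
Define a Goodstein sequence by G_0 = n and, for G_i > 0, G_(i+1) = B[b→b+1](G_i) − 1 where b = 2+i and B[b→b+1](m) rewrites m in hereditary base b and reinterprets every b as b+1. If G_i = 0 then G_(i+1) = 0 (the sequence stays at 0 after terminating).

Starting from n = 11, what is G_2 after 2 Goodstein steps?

1027

[0] 11 ≡ 2^(2 + 1) + 2 + 1 (base 2). Lift 3: 85. −1: 84.
[1] 84 ≡ 3^(3 + 1) + 3 (base 3). Lift 4: 1028. −1: 1027.
[2] 1027 ≡ 4^(4 + 1) + 3 (base 4). Lift 5: 15628. −1: 15627.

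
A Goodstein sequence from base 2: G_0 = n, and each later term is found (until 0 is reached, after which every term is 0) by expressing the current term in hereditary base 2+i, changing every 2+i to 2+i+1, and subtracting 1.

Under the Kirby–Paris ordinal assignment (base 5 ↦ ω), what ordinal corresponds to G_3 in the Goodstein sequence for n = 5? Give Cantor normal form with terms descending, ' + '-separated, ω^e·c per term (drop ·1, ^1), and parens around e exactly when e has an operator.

step 0: 5 = 2^2 + 1; sub 3 for 2: 3^3 + 1; = 28; G_1 = 28−1 = 27
step 1: 27 = 3^3; sub 4 for 3: 4^4; = 256; G_2 = 256−1 = 255
step 2: 255 = 3·4^3 + 3·4^2 + 3·4 + 3; sub 5 for 4: 3·5^3 + 3·5^2 + 3·5 + 3; = 468; G_3 = 468−1 = 467
step 3: 467 = 3·5^3 + 3·5^2 + 3·5 + 2; sub 6 for 5: 3·6^3 + 3·6^2 + 3·6 + 2; = 776; G_4 = 776−1 = 775

ω^3·3 + ω^2·3 + ω·3 + 2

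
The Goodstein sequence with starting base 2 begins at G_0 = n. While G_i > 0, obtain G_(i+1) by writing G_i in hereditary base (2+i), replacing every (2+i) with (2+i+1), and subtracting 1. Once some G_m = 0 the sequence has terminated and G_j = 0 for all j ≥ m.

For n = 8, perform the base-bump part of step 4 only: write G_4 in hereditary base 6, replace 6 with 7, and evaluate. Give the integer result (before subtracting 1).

1647196

[0] 8 ≡ 2^(2 + 1) (base 2). Lift 3: 81. −1: 80.
[1] 80 ≡ 2·3^3 + 2·3^2 + 2·3 + 2 (base 3). Lift 4: 554. −1: 553.
[2] 553 ≡ 2·4^4 + 2·4^2 + 2·4 + 1 (base 4). Lift 5: 6311. −1: 6310.
[3] 6310 ≡ 2·5^5 + 2·5^2 + 2·5 (base 5). Lift 6: 93396. −1: 93395.
[4] 93395 ≡ 2·6^6 + 2·6^2 + 6 + 5 (base 6). Lift 7: 1647196. −1: 1647195.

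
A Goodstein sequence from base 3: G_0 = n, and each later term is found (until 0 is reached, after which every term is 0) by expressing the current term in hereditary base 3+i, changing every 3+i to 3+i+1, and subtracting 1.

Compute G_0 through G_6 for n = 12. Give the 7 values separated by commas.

i=0: 12 = 3^2 + 3 (b=3); 3→4: 4^2 + 4 = 20; 20−1 = 19
i=1: 19 = 4^2 + 3 (b=4); 4→5: 5^2 + 3 = 28; 28−1 = 27
i=2: 27 = 5^2 + 2 (b=5); 5→6: 6^2 + 2 = 38; 38−1 = 37
i=3: 37 = 6^2 + 1 (b=6); 6→7: 7^2 + 1 = 50; 50−1 = 49
i=4: 49 = 7^2 (b=7); 7→8: 8^2 = 64; 64−1 = 63
i=5: 63 = 7·8 + 7 (b=8); 8→9: 7·9 + 7 = 70; 70−1 = 69

12, 19, 27, 37, 49, 63, 69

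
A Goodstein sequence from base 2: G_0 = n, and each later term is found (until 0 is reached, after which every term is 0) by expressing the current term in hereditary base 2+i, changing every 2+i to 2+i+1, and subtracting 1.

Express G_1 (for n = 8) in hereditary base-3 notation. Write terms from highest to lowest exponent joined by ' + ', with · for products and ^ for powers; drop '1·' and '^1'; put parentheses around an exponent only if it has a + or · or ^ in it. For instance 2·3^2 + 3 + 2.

G_0=8  [base 2] 2^(2 + 1)  →[2↦3]→  3^(3 + 1) = 81  −1 ⇒ G_1=80
G_1=80  [base 3] 2·3^3 + 2·3^2 + 2·3 + 2  →[3↦4]→  2·4^4 + 2·4^2 + 2·4 + 2 = 554  −1 ⇒ G_2=553

2·3^3 + 2·3^2 + 2·3 + 2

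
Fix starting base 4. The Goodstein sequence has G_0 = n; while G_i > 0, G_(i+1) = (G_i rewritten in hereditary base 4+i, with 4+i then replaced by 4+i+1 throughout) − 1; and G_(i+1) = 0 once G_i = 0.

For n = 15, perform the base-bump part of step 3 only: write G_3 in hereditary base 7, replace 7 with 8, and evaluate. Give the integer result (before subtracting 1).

G_0 = 15. HB_4(15) = 3·4 + 3. Bump = 18. G_1 = 17.
G_1 = 17. HB_5(17) = 3·5 + 2. Bump = 20. G_2 = 19.
G_2 = 19. HB_6(19) = 3·6 + 1. Bump = 22. G_3 = 21.
G_3 = 21. HB_7(21) = 3·7. Bump = 24. G_4 = 23.

24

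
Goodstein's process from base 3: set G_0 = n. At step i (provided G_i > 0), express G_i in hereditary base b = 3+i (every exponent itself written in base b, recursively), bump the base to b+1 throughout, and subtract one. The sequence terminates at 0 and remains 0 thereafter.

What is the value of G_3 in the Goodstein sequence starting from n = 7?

(0) 7|_3 = 2·3 + 1 ↦ 2·4 + 1|_4 = 9 ⇒ 8
(1) 8|_4 = 2·4 ↦ 2·5|_5 = 10 ⇒ 9
(2) 9|_5 = 5 + 4 ↦ 6 + 4|_6 = 10 ⇒ 9
(3) 9|_6 = 6 + 3 ↦ 7 + 3|_7 = 10 ⇒ 9

9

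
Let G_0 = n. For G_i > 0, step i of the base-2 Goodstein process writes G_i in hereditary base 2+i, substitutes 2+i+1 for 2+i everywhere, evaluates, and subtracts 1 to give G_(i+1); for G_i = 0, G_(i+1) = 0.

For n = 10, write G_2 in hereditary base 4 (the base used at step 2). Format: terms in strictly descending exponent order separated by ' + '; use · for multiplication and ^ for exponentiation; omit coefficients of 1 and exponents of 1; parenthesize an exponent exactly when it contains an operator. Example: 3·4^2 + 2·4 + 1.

4^(4 + 1) + 1

G_0=10  [base 2] 2^(2 + 1) + 2  →[2↦3]→  3^(3 + 1) + 3 = 84  −1 ⇒ G_1=83
G_1=83  [base 3] 3^(3 + 1) + 2  →[3↦4]→  4^(4 + 1) + 2 = 1026  −1 ⇒ G_2=1025
G_2=1025  [base 4] 4^(4 + 1) + 1  →[4↦5]→  5^(5 + 1) + 1 = 15626  −1 ⇒ G_3=15625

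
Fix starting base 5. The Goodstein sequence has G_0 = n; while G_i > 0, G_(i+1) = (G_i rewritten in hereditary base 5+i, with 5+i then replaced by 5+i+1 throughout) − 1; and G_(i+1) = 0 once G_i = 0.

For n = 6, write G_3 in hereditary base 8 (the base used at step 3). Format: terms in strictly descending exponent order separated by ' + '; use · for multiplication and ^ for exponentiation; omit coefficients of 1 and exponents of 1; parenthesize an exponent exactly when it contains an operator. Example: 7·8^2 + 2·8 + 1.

5

i=0: 6 = 5 + 1 (b=5); 5→6: 6 + 1 = 7; 7−1 = 6
i=1: 6 = 6 (b=6); 6→7: 7 = 7; 7−1 = 6
i=2: 6 = 6 (b=7); 7→8: 6 = 6; 6−1 = 5
i=3: 5 = 5 (b=8); 8→9: 5 = 5; 5−1 = 4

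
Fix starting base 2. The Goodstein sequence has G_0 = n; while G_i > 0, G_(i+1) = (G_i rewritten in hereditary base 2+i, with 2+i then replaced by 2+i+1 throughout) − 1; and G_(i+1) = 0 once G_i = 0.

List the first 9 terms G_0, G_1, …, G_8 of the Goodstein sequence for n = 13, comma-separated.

13, 108, 1279, 16092, 280711, 5765998, 134219479, 3486786855, 100000003325

i=0: 13 = 2^(2 + 1) + 2^2 + 1 (b=2); 2→3: 3^(3 + 1) + 3^3 + 1 = 109; 109−1 = 108
i=1: 108 = 3^(3 + 1) + 3^3 (b=3); 3→4: 4^(4 + 1) + 4^4 = 1280; 1280−1 = 1279
i=2: 1279 = 4^(4 + 1) + 3·4^3 + 3·4^2 + 3·4 + 3 (b=4); 4→5: 5^(5 + 1) + 3·5^3 + 3·5^2 + 3·5 + 3 = 16093; 16093−1 = 16092
i=3: 16092 = 5^(5 + 1) + 3·5^3 + 3·5^2 + 3·5 + 2 (b=5); 5→6: 6^(6 + 1) + 3·6^3 + 3·6^2 + 3·6 + 2 = 280712; 280712−1 = 280711
i=4: 280711 = 6^(6 + 1) + 3·6^3 + 3·6^2 + 3·6 + 1 (b=6); 6→7: 7^(7 + 1) + 3·7^3 + 3·7^2 + 3·7 + 1 = 5765999; 5765999−1 = 5765998
i=5: 5765998 = 7^(7 + 1) + 3·7^3 + 3·7^2 + 3·7 (b=7); 7→8: 8^(8 + 1) + 3·8^3 + 3·8^2 + 3·8 = 134219480; 134219480−1 = 134219479
i=6: 134219479 = 8^(8 + 1) + 3·8^3 + 3·8^2 + 2·8 + 7 (b=8); 8→9: 9^(9 + 1) + 3·9^3 + 3·9^2 + 2·9 + 7 = 3486786856; 3486786856−1 = 3486786855
i=7: 3486786855 = 9^(9 + 1) + 3·9^3 + 3·9^2 + 2·9 + 6 (b=9); 9→10: 10^(10 + 1) + 3·10^3 + 3·10^2 + 2·10 + 6 = 100000003326; 100000003326−1 = 100000003325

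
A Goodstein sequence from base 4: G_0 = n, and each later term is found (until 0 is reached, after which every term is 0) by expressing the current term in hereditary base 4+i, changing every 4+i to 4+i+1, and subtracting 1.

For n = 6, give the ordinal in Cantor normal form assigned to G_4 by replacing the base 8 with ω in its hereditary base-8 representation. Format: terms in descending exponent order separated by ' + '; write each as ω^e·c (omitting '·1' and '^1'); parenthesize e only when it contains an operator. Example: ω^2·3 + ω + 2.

[0] 6 ≡ 4 + 2 (base 4). Lift 5: 7. −1: 6.
[1] 6 ≡ 5 + 1 (base 5). Lift 6: 7. −1: 6.
[2] 6 ≡ 6 (base 6). Lift 7: 7. −1: 6.
[3] 6 ≡ 6 (base 7). Lift 8: 6. −1: 5.
[4] 5 ≡ 5 (base 8). Lift 9: 5. −1: 4.

5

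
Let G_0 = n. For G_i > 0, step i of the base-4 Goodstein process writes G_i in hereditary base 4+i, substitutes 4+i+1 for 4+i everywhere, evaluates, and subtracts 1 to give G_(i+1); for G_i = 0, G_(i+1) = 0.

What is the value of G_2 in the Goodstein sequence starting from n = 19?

37

G_0=19  [base 4] 4^2 + 3  →[4↦5]→  5^2 + 3 = 28  −1 ⇒ G_1=27
G_1=27  [base 5] 5^2 + 2  →[5↦6]→  6^2 + 2 = 38  −1 ⇒ G_2=37
G_2=37  [base 6] 6^2 + 1  →[6↦7]→  7^2 + 1 = 50  −1 ⇒ G_3=49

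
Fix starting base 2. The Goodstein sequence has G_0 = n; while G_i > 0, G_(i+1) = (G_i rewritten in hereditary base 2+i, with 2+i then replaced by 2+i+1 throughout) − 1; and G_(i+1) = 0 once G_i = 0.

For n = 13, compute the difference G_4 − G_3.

G_0=13  [base 2] 2^(2 + 1) + 2^2 + 1  →[2↦3]→  3^(3 + 1) + 3^3 + 1 = 109  −1 ⇒ G_1=108
G_1=108  [base 3] 3^(3 + 1) + 3^3  →[3↦4]→  4^(4 + 1) + 4^4 = 1280  −1 ⇒ G_2=1279
G_2=1279  [base 4] 4^(4 + 1) + 3·4^3 + 3·4^2 + 3·4 + 3  →[4↦5]→  5^(5 + 1) + 3·5^3 + 3·5^2 + 3·5 + 3 = 16093  −1 ⇒ G_3=16092
G_3=16092  [base 5] 5^(5 + 1) + 3·5^3 + 3·5^2 + 3·5 + 2  →[5↦6]→  6^(6 + 1) + 3·6^3 + 3·6^2 + 3·6 + 2 = 280712  −1 ⇒ G_4=280711

264619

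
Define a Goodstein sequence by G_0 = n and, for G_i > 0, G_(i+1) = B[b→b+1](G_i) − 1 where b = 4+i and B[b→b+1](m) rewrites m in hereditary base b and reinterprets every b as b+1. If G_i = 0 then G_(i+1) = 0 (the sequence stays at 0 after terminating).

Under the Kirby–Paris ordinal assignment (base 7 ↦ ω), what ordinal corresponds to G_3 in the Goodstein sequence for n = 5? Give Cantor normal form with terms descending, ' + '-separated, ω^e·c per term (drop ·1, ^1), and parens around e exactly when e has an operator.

4

[0] 5 ≡ 4 + 1 (base 4). Lift 5: 6. −1: 5.
[1] 5 ≡ 5 (base 5). Lift 6: 6. −1: 5.
[2] 5 ≡ 5 (base 6). Lift 7: 5. −1: 4.
[3] 4 ≡ 4 (base 7). Lift 8: 4. −1: 3.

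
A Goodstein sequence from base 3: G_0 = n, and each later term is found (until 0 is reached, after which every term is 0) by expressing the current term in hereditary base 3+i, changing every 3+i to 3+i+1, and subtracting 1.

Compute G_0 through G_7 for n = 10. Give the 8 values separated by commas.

10, 16, 24, 27, 30, 33, 36, 39

[0] 10 ≡ 3^2 + 1 (base 3). Lift 4: 17. −1: 16.
[1] 16 ≡ 4^2 (base 4). Lift 5: 25. −1: 24.
[2] 24 ≡ 4·5 + 4 (base 5). Lift 6: 28. −1: 27.
[3] 27 ≡ 4·6 + 3 (base 6). Lift 7: 31. −1: 30.
[4] 30 ≡ 4·7 + 2 (base 7). Lift 8: 34. −1: 33.
[5] 33 ≡ 4·8 + 1 (base 8). Lift 9: 37. −1: 36.
[6] 36 ≡ 4·9 (base 9). Lift 10: 40. −1: 39.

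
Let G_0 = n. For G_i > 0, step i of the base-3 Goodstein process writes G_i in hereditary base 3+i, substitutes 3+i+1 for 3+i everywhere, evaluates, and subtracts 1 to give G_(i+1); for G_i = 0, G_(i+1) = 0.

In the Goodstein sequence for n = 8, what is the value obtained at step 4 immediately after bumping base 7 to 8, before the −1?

12

[0] 8 ≡ 2·3 + 2 (base 3). Lift 4: 10. −1: 9.
[1] 9 ≡ 2·4 + 1 (base 4). Lift 5: 11. −1: 10.
[2] 10 ≡ 2·5 (base 5). Lift 6: 12. −1: 11.
[3] 11 ≡ 6 + 5 (base 6). Lift 7: 12. −1: 11.
[4] 11 ≡ 7 + 4 (base 7). Lift 8: 12. −1: 11.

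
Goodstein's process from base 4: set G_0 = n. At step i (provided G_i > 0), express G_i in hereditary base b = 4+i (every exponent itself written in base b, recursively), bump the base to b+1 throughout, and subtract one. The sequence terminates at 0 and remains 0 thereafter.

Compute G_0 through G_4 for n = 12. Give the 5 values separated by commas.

12, 14, 15, 16, 17

G_0=12  [base 4] 3·4  →[4↦5]→  3·5 = 15  −1 ⇒ G_1=14
G_1=14  [base 5] 2·5 + 4  →[5↦6]→  2·6 + 4 = 16  −1 ⇒ G_2=15
G_2=15  [base 6] 2·6 + 3  →[6↦7]→  2·7 + 3 = 17  −1 ⇒ G_3=16
G_3=16  [base 7] 2·7 + 2  →[7↦8]→  2·8 + 2 = 18  −1 ⇒ G_4=17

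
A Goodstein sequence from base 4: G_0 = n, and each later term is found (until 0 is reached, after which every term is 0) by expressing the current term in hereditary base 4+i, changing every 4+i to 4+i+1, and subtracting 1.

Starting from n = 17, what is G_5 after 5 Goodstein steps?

base 4: 17 = 4^2 + 1; at 5: 5^2 + 1 = 26; next = 25
base 5: 25 = 5^2; at 6: 6^2 = 36; next = 35
base 6: 35 = 5·6 + 5; at 7: 5·7 + 5 = 40; next = 39
base 7: 39 = 5·7 + 4; at 8: 5·8 + 4 = 44; next = 43
base 8: 43 = 5·8 + 3; at 9: 5·9 + 3 = 48; next = 47
base 9: 47 = 5·9 + 2; at 10: 5·10 + 2 = 52; next = 51

47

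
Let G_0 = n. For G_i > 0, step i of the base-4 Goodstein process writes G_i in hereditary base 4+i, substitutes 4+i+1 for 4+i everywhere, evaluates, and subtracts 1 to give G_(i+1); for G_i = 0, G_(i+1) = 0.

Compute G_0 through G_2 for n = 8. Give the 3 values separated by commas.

step 0: 8 = 2·4; sub 5 for 4: 2·5; = 10; G_1 = 10−1 = 9
step 1: 9 = 5 + 4; sub 6 for 5: 6 + 4; = 10; G_2 = 10−1 = 9

8, 9, 9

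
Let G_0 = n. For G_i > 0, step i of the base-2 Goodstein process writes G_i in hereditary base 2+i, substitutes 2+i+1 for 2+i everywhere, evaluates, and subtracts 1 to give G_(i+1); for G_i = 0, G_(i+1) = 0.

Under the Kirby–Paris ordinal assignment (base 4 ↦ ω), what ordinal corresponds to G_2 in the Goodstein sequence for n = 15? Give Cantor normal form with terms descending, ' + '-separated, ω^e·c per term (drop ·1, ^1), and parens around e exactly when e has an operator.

ω^(ω + 1) + ω^ω + 3

i=0: 15 = 2^(2 + 1) + 2^2 + 2 + 1 (b=2); 2→3: 3^(3 + 1) + 3^3 + 3 + 1 = 112; 112−1 = 111
i=1: 111 = 3^(3 + 1) + 3^3 + 3 (b=3); 3→4: 4^(4 + 1) + 4^4 + 4 = 1284; 1284−1 = 1283
i=2: 1283 = 4^(4 + 1) + 4^4 + 3 (b=4); 4→5: 5^(5 + 1) + 5^5 + 3 = 18753; 18753−1 = 18752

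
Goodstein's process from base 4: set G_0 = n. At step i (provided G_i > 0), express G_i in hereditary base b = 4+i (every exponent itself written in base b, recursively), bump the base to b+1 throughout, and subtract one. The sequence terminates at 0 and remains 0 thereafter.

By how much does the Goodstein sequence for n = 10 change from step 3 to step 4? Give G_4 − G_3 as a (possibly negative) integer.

0

[0] 10 ≡ 2·4 + 2 (base 4). Lift 5: 12. −1: 11.
[1] 11 ≡ 2·5 + 1 (base 5). Lift 6: 13. −1: 12.
[2] 12 ≡ 2·6 (base 6). Lift 7: 14. −1: 13.
[3] 13 ≡ 7 + 6 (base 7). Lift 8: 14. −1: 13.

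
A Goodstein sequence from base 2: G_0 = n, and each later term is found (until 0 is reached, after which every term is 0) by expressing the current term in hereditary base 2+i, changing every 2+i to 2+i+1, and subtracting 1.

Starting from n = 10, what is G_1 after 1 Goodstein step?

83

10 —HB2→ 2^(2 + 1) + 2 —bump→ 3^(3 + 1) + 3 = 84 —(−1)→ 83
83 —HB3→ 3^(3 + 1) + 2 —bump→ 4^(4 + 1) + 2 = 1026 —(−1)→ 1025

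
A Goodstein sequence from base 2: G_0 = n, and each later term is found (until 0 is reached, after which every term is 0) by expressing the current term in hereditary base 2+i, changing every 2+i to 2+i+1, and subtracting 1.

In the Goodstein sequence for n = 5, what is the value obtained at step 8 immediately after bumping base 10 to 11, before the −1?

[0] 5 ≡ 2^2 + 1 (base 2). Lift 3: 28. −1: 27.
[1] 27 ≡ 3^3 (base 3). Lift 4: 256. −1: 255.
[2] 255 ≡ 3·4^3 + 3·4^2 + 3·4 + 3 (base 4). Lift 5: 468. −1: 467.
[3] 467 ≡ 3·5^3 + 3·5^2 + 3·5 + 2 (base 5). Lift 6: 776. −1: 775.
[4] 775 ≡ 3·6^3 + 3·6^2 + 3·6 + 1 (base 6). Lift 7: 1198. −1: 1197.
[5] 1197 ≡ 3·7^3 + 3·7^2 + 3·7 (base 7). Lift 8: 1752. −1: 1751.
[6] 1751 ≡ 3·8^3 + 3·8^2 + 2·8 + 7 (base 8). Lift 9: 2455. −1: 2454.
[7] 2454 ≡ 3·9^3 + 3·9^2 + 2·9 + 6 (base 9). Lift 10: 3326. −1: 3325.
[8] 3325 ≡ 3·10^3 + 3·10^2 + 2·10 + 5 (base 10). Lift 11: 4383. −1: 4382.

4383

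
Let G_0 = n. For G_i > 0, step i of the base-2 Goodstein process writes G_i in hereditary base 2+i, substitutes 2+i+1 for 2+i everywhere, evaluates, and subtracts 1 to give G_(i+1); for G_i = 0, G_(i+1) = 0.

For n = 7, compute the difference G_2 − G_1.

(0) 7|_2 = 2^2 + 2 + 1 ↦ 3^3 + 3 + 1|_3 = 31 ⇒ 30
(1) 30|_3 = 3^3 + 3 ↦ 4^4 + 4|_4 = 260 ⇒ 259

229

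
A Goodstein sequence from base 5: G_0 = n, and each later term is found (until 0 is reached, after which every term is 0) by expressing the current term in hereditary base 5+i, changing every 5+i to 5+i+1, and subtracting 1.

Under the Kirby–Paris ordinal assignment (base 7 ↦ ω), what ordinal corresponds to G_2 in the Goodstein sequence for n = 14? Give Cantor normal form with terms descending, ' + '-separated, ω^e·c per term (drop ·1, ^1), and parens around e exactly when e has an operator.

step 0: 14 = 2·5 + 4; sub 6 for 5: 2·6 + 4; = 16; G_1 = 16−1 = 15
step 1: 15 = 2·6 + 3; sub 7 for 6: 2·7 + 3; = 17; G_2 = 17−1 = 16
step 2: 16 = 2·7 + 2; sub 8 for 7: 2·8 + 2; = 18; G_3 = 18−1 = 17

ω·2 + 2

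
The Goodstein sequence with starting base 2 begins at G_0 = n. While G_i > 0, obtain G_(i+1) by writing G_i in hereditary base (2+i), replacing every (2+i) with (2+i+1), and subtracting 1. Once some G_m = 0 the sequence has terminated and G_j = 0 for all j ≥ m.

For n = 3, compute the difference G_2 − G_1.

0

(0) 3|_2 = 2 + 1 ↦ 3 + 1|_3 = 4 ⇒ 3
(1) 3|_3 = 3 ↦ 4|_4 = 4 ⇒ 3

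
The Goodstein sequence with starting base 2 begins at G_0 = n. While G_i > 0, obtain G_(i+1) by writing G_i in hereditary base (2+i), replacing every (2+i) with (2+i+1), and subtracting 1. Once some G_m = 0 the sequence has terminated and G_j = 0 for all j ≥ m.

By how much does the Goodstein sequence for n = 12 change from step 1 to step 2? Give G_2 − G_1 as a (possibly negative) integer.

958

base 2: 12 = 2^(2 + 1) + 2^2; at 3: 3^(3 + 1) + 3^3 = 108; next = 107
base 3: 107 = 3^(3 + 1) + 2·3^2 + 2·3 + 2; at 4: 4^(4 + 1) + 2·4^2 + 2·4 + 2 = 1066; next = 1065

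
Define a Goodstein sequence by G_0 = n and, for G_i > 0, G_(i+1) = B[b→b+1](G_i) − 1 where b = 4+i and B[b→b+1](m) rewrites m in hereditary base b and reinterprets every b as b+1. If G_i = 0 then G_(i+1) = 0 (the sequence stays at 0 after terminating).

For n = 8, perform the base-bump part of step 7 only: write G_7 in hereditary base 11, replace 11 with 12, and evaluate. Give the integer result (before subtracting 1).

i=0: 8 = 2·4 (b=4); 4→5: 2·5 = 10; 10−1 = 9
i=1: 9 = 5 + 4 (b=5); 5→6: 6 + 4 = 10; 10−1 = 9
i=2: 9 = 6 + 3 (b=6); 6→7: 7 + 3 = 10; 10−1 = 9
i=3: 9 = 7 + 2 (b=7); 7→8: 8 + 2 = 10; 10−1 = 9
i=4: 9 = 8 + 1 (b=8); 8→9: 9 + 1 = 10; 10−1 = 9
i=5: 9 = 9 (b=9); 9→10: 10 = 10; 10−1 = 9
i=6: 9 = 9 (b=10); 10→11: 9 = 9; 9−1 = 8

8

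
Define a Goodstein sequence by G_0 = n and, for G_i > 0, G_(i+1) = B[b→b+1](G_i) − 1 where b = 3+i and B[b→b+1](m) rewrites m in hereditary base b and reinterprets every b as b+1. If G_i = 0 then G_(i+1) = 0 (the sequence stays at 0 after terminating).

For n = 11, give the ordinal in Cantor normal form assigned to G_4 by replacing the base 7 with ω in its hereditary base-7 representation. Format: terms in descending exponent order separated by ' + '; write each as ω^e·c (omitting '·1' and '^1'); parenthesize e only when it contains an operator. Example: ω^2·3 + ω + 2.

G_0 = 11. HB_3(11) = 3^2 + 2. Bump = 18. G_1 = 17.
G_1 = 17. HB_4(17) = 4^2 + 1. Bump = 26. G_2 = 25.
G_2 = 25. HB_5(25) = 5^2. Bump = 36. G_3 = 35.
G_3 = 35. HB_6(35) = 5·6 + 5. Bump = 40. G_4 = 39.

ω·5 + 4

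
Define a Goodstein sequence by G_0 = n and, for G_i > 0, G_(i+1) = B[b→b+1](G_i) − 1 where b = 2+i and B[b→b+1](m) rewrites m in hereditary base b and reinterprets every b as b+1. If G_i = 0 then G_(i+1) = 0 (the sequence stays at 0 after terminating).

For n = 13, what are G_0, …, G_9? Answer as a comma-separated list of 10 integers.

i=0: 13 = 2^(2 + 1) + 2^2 + 1 (b=2); 2→3: 3^(3 + 1) + 3^3 + 1 = 109; 109−1 = 108
i=1: 108 = 3^(3 + 1) + 3^3 (b=3); 3→4: 4^(4 + 1) + 4^4 = 1280; 1280−1 = 1279
i=2: 1279 = 4^(4 + 1) + 3·4^3 + 3·4^2 + 3·4 + 3 (b=4); 4→5: 5^(5 + 1) + 3·5^3 + 3·5^2 + 3·5 + 3 = 16093; 16093−1 = 16092
i=3: 16092 = 5^(5 + 1) + 3·5^3 + 3·5^2 + 3·5 + 2 (b=5); 5→6: 6^(6 + 1) + 3·6^3 + 3·6^2 + 3·6 + 2 = 280712; 280712−1 = 280711
i=4: 280711 = 6^(6 + 1) + 3·6^3 + 3·6^2 + 3·6 + 1 (b=6); 6→7: 7^(7 + 1) + 3·7^3 + 3·7^2 + 3·7 + 1 = 5765999; 5765999−1 = 5765998
i=5: 5765998 = 7^(7 + 1) + 3·7^3 + 3·7^2 + 3·7 (b=7); 7→8: 8^(8 + 1) + 3·8^3 + 3·8^2 + 3·8 = 134219480; 134219480−1 = 134219479
i=6: 134219479 = 8^(8 + 1) + 3·8^3 + 3·8^2 + 2·8 + 7 (b=8); 8→9: 9^(9 + 1) + 3·9^3 + 3·9^2 + 2·9 + 7 = 3486786856; 3486786856−1 = 3486786855
i=7: 3486786855 = 9^(9 + 1) + 3·9^3 + 3·9^2 + 2·9 + 6 (b=9); 9→10: 10^(10 + 1) + 3·10^3 + 3·10^2 + 2·10 + 6 = 100000003326; 100000003326−1 = 100000003325
i=8: 100000003325 = 10^(10 + 1) + 3·10^3 + 3·10^2 + 2·10 + 5 (b=10); 10→11: 11^(11 + 1) + 3·11^3 + 3·11^2 + 2·11 + 5 = 3138428381104; 3138428381104−1 = 3138428381103

13, 108, 1279, 16092, 280711, 5765998, 134219479, 3486786855, 100000003325, 3138428381103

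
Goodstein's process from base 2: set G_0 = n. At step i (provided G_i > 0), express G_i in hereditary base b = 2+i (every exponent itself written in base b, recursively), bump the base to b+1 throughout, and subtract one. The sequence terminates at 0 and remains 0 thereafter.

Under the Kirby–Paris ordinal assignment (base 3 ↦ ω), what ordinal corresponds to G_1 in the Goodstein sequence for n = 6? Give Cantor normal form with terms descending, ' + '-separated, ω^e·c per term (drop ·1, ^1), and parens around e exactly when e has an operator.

ω^ω + 2

[0] 6 ≡ 2^2 + 2 (base 2). Lift 3: 30. −1: 29.
[1] 29 ≡ 3^3 + 2 (base 3). Lift 4: 258. −1: 257.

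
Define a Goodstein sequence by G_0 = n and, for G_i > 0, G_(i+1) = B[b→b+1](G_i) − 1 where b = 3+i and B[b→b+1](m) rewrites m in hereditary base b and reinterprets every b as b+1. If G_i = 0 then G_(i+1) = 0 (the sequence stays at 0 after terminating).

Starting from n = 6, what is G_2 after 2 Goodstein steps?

G_0=6  [base 3] 2·3  →[3↦4]→  2·4 = 8  −1 ⇒ G_1=7
G_1=7  [base 4] 4 + 3  →[4↦5]→  5 + 3 = 8  −1 ⇒ G_2=7
G_2=7  [base 5] 5 + 2  →[5↦6]→  6 + 2 = 8  −1 ⇒ G_3=7

7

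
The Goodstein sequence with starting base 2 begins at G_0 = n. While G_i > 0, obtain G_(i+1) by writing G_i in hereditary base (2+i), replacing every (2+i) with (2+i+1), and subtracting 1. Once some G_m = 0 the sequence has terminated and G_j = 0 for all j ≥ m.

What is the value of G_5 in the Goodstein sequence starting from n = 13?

i=0: 13 = 2^(2 + 1) + 2^2 + 1 (b=2); 2→3: 3^(3 + 1) + 3^3 + 1 = 109; 109−1 = 108
i=1: 108 = 3^(3 + 1) + 3^3 (b=3); 3→4: 4^(4 + 1) + 4^4 = 1280; 1280−1 = 1279
i=2: 1279 = 4^(4 + 1) + 3·4^3 + 3·4^2 + 3·4 + 3 (b=4); 4→5: 5^(5 + 1) + 3·5^3 + 3·5^2 + 3·5 + 3 = 16093; 16093−1 = 16092
i=3: 16092 = 5^(5 + 1) + 3·5^3 + 3·5^2 + 3·5 + 2 (b=5); 5→6: 6^(6 + 1) + 3·6^3 + 3·6^2 + 3·6 + 2 = 280712; 280712−1 = 280711
i=4: 280711 = 6^(6 + 1) + 3·6^3 + 3·6^2 + 3·6 + 1 (b=6); 6→7: 7^(7 + 1) + 3·7^3 + 3·7^2 + 3·7 + 1 = 5765999; 5765999−1 = 5765998

5765998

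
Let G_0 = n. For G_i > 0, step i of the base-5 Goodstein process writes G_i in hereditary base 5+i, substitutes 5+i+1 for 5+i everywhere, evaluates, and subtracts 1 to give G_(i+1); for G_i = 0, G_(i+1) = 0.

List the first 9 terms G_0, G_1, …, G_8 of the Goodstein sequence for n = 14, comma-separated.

G_0 = 14. HB_5(14) = 2·5 + 4. Bump = 16. G_1 = 15.
G_1 = 15. HB_6(15) = 2·6 + 3. Bump = 17. G_2 = 16.
G_2 = 16. HB_7(16) = 2·7 + 2. Bump = 18. G_3 = 17.
G_3 = 17. HB_8(17) = 2·8 + 1. Bump = 19. G_4 = 18.
G_4 = 18. HB_9(18) = 2·9. Bump = 20. G_5 = 19.
G_5 = 19. HB_10(19) = 10 + 9. Bump = 20. G_6 = 19.
G_6 = 19. HB_11(19) = 11 + 8. Bump = 20. G_7 = 19.
G_7 = 19. HB_12(19) = 12 + 7. Bump = 20. G_8 = 19.

14, 15, 16, 17, 18, 19, 19, 19, 19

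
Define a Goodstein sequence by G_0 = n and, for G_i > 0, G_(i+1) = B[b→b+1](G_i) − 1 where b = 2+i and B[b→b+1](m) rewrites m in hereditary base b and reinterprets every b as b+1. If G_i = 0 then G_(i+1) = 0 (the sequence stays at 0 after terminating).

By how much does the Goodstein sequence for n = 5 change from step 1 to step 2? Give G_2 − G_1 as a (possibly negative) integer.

i=0: 5 = 2^2 + 1 (b=2); 2→3: 3^3 + 1 = 28; 28−1 = 27
i=1: 27 = 3^3 (b=3); 3→4: 4^4 = 256; 256−1 = 255

228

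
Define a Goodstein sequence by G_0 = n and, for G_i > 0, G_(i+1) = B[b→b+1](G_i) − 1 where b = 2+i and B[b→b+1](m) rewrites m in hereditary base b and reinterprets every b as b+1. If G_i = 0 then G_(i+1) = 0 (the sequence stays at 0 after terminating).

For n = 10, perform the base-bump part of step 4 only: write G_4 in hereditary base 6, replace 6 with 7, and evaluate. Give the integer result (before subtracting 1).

step 0: 10 = 2^(2 + 1) + 2; sub 3 for 2: 3^(3 + 1) + 3; = 84; G_1 = 84−1 = 83
step 1: 83 = 3^(3 + 1) + 2; sub 4 for 3: 4^(4 + 1) + 2; = 1026; G_2 = 1026−1 = 1025
step 2: 1025 = 4^(4 + 1) + 1; sub 5 for 4: 5^(5 + 1) + 1; = 15626; G_3 = 15626−1 = 15625
step 3: 15625 = 5^(5 + 1); sub 6 for 5: 6^(6 + 1); = 279936; G_4 = 279936−1 = 279935
step 4: 279935 = 5·6^6 + 5·6^5 + 5·6^4 + 5·6^3 + 5·6^2 + 5·6 + 5; sub 7 for 6: 5·7^7 + 5·7^5 + 5·7^4 + 5·7^3 + 5·7^2 + 5·7 + 5; = 4215755; G_5 = 4215755−1 = 4215754

4215755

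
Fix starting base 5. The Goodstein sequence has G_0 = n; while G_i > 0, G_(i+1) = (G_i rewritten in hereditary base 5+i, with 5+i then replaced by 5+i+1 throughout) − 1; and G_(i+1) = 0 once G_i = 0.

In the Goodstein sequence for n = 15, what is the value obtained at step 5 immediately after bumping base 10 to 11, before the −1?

G_0 = 15. HB_5(15) = 3·5. Bump = 18. G_1 = 17.
G_1 = 17. HB_6(17) = 2·6 + 5. Bump = 19. G_2 = 18.
G_2 = 18. HB_7(18) = 2·7 + 4. Bump = 20. G_3 = 19.
G_3 = 19. HB_8(19) = 2·8 + 3. Bump = 21. G_4 = 20.
G_4 = 20. HB_9(20) = 2·9 + 2. Bump = 22. G_5 = 21.

23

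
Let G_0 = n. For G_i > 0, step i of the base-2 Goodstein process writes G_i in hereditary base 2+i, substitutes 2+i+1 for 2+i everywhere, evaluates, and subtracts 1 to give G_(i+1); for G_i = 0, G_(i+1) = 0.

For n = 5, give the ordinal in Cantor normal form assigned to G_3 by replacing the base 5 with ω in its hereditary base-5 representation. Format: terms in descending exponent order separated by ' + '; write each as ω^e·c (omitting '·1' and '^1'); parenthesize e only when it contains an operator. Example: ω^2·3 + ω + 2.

i=0: 5 = 2^2 + 1 (b=2); 2→3: 3^3 + 1 = 28; 28−1 = 27
i=1: 27 = 3^3 (b=3); 3→4: 4^4 = 256; 256−1 = 255
i=2: 255 = 3·4^3 + 3·4^2 + 3·4 + 3 (b=4); 4→5: 3·5^3 + 3·5^2 + 3·5 + 3 = 468; 468−1 = 467
i=3: 467 = 3·5^3 + 3·5^2 + 3·5 + 2 (b=5); 5→6: 3·6^3 + 3·6^2 + 3·6 + 2 = 776; 776−1 = 775

ω^3·3 + ω^2·3 + ω·3 + 2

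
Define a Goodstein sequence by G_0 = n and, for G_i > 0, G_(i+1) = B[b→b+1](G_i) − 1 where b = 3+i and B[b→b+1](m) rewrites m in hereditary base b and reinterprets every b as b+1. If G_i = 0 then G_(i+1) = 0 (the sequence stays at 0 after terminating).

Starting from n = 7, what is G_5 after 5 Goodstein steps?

base 3: 7 = 2·3 + 1; at 4: 2·4 + 1 = 9; next = 8
base 4: 8 = 2·4; at 5: 2·5 = 10; next = 9
base 5: 9 = 5 + 4; at 6: 6 + 4 = 10; next = 9
base 6: 9 = 6 + 3; at 7: 7 + 3 = 10; next = 9
base 7: 9 = 7 + 2; at 8: 8 + 2 = 10; next = 9
base 8: 9 = 8 + 1; at 9: 9 + 1 = 10; next = 9

9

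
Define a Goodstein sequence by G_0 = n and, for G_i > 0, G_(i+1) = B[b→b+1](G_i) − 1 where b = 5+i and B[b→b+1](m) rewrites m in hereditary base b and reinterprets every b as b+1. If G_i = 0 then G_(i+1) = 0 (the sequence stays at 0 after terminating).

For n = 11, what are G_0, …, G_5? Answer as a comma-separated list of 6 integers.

(0) 11|_5 = 2·5 + 1 ↦ 2·6 + 1|_6 = 13 ⇒ 12
(1) 12|_6 = 2·6 ↦ 2·7|_7 = 14 ⇒ 13
(2) 13|_7 = 7 + 6 ↦ 8 + 6|_8 = 14 ⇒ 13
(3) 13|_8 = 8 + 5 ↦ 9 + 5|_9 = 14 ⇒ 13
(4) 13|_9 = 9 + 4 ↦ 10 + 4|_10 = 14 ⇒ 13

11, 12, 13, 13, 13, 13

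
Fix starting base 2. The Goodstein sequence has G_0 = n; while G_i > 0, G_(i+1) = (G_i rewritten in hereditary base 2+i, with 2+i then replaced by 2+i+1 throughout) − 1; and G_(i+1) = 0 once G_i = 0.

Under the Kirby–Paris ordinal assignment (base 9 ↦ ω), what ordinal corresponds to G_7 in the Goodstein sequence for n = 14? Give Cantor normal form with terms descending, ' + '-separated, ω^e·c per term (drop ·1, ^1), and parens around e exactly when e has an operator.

step 0: 14 = 2^(2 + 1) + 2^2 + 2; sub 3 for 2: 3^(3 + 1) + 3^3 + 3; = 111; G_1 = 111−1 = 110
step 1: 110 = 3^(3 + 1) + 3^3 + 2; sub 4 for 3: 4^(4 + 1) + 4^4 + 2; = 1282; G_2 = 1282−1 = 1281
step 2: 1281 = 4^(4 + 1) + 4^4 + 1; sub 5 for 4: 5^(5 + 1) + 5^5 + 1; = 18751; G_3 = 18751−1 = 18750
step 3: 18750 = 5^(5 + 1) + 5^5; sub 6 for 5: 6^(6 + 1) + 6^6; = 326592; G_4 = 326592−1 = 326591
step 4: 326591 = 6^(6 + 1) + 5·6^5 + 5·6^4 + 5·6^3 + 5·6^2 + 5·6 + 5; sub 7 for 6: 7^(7 + 1) + 5·7^5 + 5·7^4 + 5·7^3 + 5·7^2 + 5·7 + 5; = 5862841; G_5 = 5862841−1 = 5862840
step 5: 5862840 = 7^(7 + 1) + 5·7^5 + 5·7^4 + 5·7^3 + 5·7^2 + 5·7 + 4; sub 8 for 7: 8^(8 + 1) + 5·8^5 + 5·8^4 + 5·8^3 + 5·8^2 + 5·8 + 4; = 134404972; G_6 = 134404972−1 = 134404971
step 6: 134404971 = 8^(8 + 1) + 5·8^5 + 5·8^4 + 5·8^3 + 5·8^2 + 5·8 + 3; sub 9 for 8: 9^(9 + 1) + 5·9^5 + 5·9^4 + 5·9^3 + 5·9^2 + 5·9 + 3; = 3487116549; G_7 = 3487116549−1 = 3487116548
step 7: 3487116548 = 9^(9 + 1) + 5·9^5 + 5·9^4 + 5·9^3 + 5·9^2 + 5·9 + 2; sub 10 for 9: 10^(10 + 1) + 5·10^5 + 5·10^4 + 5·10^3 + 5·10^2 + 5·10 + 2; = 100000555552; G_8 = 100000555552−1 = 100000555551

ω^(ω + 1) + ω^5·5 + ω^4·5 + ω^3·5 + ω^2·5 + ω·5 + 2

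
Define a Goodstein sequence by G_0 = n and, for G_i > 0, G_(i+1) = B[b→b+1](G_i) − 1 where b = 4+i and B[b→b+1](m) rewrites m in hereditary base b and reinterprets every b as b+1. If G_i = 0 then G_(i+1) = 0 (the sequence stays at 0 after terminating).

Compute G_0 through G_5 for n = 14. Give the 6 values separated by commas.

14, 16, 18, 20, 21, 22

G_0=14  [base 4] 3·4 + 2  →[4↦5]→  3·5 + 2 = 17  −1 ⇒ G_1=16
G_1=16  [base 5] 3·5 + 1  →[5↦6]→  3·6 + 1 = 19  −1 ⇒ G_2=18
G_2=18  [base 6] 3·6  →[6↦7]→  3·7 = 21  −1 ⇒ G_3=20
G_3=20  [base 7] 2·7 + 6  →[7↦8]→  2·8 + 6 = 22  −1 ⇒ G_4=21
G_4=21  [base 8] 2·8 + 5  →[8↦9]→  2·9 + 5 = 23  −1 ⇒ G_5=22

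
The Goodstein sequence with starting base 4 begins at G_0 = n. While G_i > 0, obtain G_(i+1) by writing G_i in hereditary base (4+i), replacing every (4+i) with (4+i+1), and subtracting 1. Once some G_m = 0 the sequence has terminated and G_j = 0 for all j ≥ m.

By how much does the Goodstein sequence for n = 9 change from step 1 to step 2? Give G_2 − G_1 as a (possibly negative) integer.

[0] 9 ≡ 2·4 + 1 (base 4). Lift 5: 11. −1: 10.
[1] 10 ≡ 2·5 (base 5). Lift 6: 12. −1: 11.

1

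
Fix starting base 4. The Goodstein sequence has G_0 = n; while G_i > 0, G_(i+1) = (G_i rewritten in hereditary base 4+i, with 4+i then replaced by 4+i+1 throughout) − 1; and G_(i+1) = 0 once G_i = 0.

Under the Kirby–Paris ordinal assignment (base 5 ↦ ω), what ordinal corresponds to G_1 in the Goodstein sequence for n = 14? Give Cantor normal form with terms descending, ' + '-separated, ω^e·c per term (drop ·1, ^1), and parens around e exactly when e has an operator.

step 0: 14 = 3·4 + 2; sub 5 for 4: 3·5 + 2; = 17; G_1 = 17−1 = 16
step 1: 16 = 3·5 + 1; sub 6 for 5: 3·6 + 1; = 19; G_2 = 19−1 = 18

ω·3 + 1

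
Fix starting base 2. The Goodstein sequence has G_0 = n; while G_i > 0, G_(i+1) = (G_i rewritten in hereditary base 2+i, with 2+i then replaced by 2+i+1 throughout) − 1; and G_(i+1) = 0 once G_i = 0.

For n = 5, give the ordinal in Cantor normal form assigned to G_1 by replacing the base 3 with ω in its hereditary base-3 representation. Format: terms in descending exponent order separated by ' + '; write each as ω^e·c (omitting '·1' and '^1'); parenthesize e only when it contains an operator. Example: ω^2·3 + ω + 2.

G_0=5  [base 2] 2^2 + 1  →[2↦3]→  3^3 + 1 = 28  −1 ⇒ G_1=27
G_1=27  [base 3] 3^3  →[3↦4]→  4^4 = 256  −1 ⇒ G_2=255

ω^ω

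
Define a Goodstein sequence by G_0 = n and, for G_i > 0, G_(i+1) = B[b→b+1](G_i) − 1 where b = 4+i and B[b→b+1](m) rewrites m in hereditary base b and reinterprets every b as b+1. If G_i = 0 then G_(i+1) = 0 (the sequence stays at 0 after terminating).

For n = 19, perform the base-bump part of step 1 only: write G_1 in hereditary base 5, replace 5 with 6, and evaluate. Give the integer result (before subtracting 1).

G_0 = 19. HB_4(19) = 4^2 + 3. Bump = 28. G_1 = 27.
G_1 = 27. HB_5(27) = 5^2 + 2. Bump = 38. G_2 = 37.

38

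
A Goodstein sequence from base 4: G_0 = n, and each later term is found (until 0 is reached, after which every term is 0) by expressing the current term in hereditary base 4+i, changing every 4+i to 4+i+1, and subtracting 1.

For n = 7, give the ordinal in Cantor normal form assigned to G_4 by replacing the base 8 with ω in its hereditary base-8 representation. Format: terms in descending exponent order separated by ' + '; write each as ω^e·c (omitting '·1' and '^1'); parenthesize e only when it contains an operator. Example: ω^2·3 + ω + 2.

7 —HB4→ 4 + 3 —bump→ 5 + 3 = 8 —(−1)→ 7
7 —HB5→ 5 + 2 —bump→ 6 + 2 = 8 —(−1)→ 7
7 —HB6→ 6 + 1 —bump→ 7 + 1 = 8 —(−1)→ 7
7 —HB7→ 7 —bump→ 8 = 8 —(−1)→ 7

7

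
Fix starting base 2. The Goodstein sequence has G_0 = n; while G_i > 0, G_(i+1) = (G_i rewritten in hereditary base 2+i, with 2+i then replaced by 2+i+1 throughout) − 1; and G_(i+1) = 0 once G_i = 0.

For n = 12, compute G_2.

G_0=12  [base 2] 2^(2 + 1) + 2^2  →[2↦3]→  3^(3 + 1) + 3^3 = 108  −1 ⇒ G_1=107
G_1=107  [base 3] 3^(3 + 1) + 2·3^2 + 2·3 + 2  →[3↦4]→  4^(4 + 1) + 2·4^2 + 2·4 + 2 = 1066  −1 ⇒ G_2=1065
G_2=1065  [base 4] 4^(4 + 1) + 2·4^2 + 2·4 + 1  →[4↦5]→  5^(5 + 1) + 2·5^2 + 2·5 + 1 = 15686  −1 ⇒ G_3=15685

1065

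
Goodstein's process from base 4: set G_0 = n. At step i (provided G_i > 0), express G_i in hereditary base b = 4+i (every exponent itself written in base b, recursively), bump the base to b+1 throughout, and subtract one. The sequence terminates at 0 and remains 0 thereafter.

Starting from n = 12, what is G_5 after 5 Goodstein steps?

18

G_0=12  [base 4] 3·4  →[4↦5]→  3·5 = 15  −1 ⇒ G_1=14
G_1=14  [base 5] 2·5 + 4  →[5↦6]→  2·6 + 4 = 16  −1 ⇒ G_2=15
G_2=15  [base 6] 2·6 + 3  →[6↦7]→  2·7 + 3 = 17  −1 ⇒ G_3=16
G_3=16  [base 7] 2·7 + 2  →[7↦8]→  2·8 + 2 = 18  −1 ⇒ G_4=17
G_4=17  [base 8] 2·8 + 1  →[8↦9]→  2·9 + 1 = 19  −1 ⇒ G_5=18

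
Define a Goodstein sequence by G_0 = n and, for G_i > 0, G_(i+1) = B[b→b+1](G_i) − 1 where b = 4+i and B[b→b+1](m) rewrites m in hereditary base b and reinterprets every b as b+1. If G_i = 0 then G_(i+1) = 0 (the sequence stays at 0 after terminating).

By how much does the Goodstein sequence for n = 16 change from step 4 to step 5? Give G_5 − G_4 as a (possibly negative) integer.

G_0 = 16. HB_4(16) = 4^2. Bump = 25. G_1 = 24.
G_1 = 24. HB_5(24) = 4·5 + 4. Bump = 28. G_2 = 27.
G_2 = 27. HB_6(27) = 4·6 + 3. Bump = 31. G_3 = 30.
G_3 = 30. HB_7(30) = 4·7 + 2. Bump = 34. G_4 = 33.
G_4 = 33. HB_8(33) = 4·8 + 1. Bump = 37. G_5 = 36.

3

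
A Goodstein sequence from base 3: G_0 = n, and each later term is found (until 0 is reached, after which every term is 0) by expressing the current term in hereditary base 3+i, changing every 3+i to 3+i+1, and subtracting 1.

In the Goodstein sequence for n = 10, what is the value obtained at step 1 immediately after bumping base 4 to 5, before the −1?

base 3: 10 = 3^2 + 1; at 4: 4^2 + 1 = 17; next = 16
base 4: 16 = 4^2; at 5: 5^2 = 25; next = 24

25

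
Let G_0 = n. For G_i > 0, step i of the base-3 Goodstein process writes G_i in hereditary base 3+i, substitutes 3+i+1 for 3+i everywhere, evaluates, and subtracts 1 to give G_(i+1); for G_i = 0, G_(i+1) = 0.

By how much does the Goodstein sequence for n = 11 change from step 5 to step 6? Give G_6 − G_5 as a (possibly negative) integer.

4

[0] 11 ≡ 3^2 + 2 (base 3). Lift 4: 18. −1: 17.
[1] 17 ≡ 4^2 + 1 (base 4). Lift 5: 26. −1: 25.
[2] 25 ≡ 5^2 (base 5). Lift 6: 36. −1: 35.
[3] 35 ≡ 5·6 + 5 (base 6). Lift 7: 40. −1: 39.
[4] 39 ≡ 5·7 + 4 (base 7). Lift 8: 44. −1: 43.
[5] 43 ≡ 5·8 + 3 (base 8). Lift 9: 48. −1: 47.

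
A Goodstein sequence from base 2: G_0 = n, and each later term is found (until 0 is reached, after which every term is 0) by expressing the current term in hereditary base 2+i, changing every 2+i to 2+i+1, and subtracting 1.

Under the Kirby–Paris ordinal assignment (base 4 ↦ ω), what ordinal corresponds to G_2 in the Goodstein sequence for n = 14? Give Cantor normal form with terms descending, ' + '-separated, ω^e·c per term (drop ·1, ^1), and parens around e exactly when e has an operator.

step 0: 14 = 2^(2 + 1) + 2^2 + 2; sub 3 for 2: 3^(3 + 1) + 3^3 + 3; = 111; G_1 = 111−1 = 110
step 1: 110 = 3^(3 + 1) + 3^3 + 2; sub 4 for 3: 4^(4 + 1) + 4^4 + 2; = 1282; G_2 = 1282−1 = 1281
step 2: 1281 = 4^(4 + 1) + 4^4 + 1; sub 5 for 4: 5^(5 + 1) + 5^5 + 1; = 18751; G_3 = 18751−1 = 18750

ω^(ω + 1) + ω^ω + 1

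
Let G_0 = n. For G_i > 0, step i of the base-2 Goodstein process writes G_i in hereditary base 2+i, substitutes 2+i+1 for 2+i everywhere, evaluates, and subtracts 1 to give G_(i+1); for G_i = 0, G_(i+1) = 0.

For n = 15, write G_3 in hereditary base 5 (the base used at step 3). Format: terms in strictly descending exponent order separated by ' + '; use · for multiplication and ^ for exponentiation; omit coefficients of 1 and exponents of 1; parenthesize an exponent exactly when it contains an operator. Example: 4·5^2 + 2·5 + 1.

5^(5 + 1) + 5^5 + 2

15 —HB2→ 2^(2 + 1) + 2^2 + 2 + 1 —bump→ 3^(3 + 1) + 3^3 + 3 + 1 = 112 —(−1)→ 111
111 —HB3→ 3^(3 + 1) + 3^3 + 3 —bump→ 4^(4 + 1) + 4^4 + 4 = 1284 —(−1)→ 1283
1283 —HB4→ 4^(4 + 1) + 4^4 + 3 —bump→ 5^(5 + 1) + 5^5 + 3 = 18753 —(−1)→ 18752
18752 —HB5→ 5^(5 + 1) + 5^5 + 2 —bump→ 6^(6 + 1) + 6^6 + 2 = 326594 —(−1)→ 326593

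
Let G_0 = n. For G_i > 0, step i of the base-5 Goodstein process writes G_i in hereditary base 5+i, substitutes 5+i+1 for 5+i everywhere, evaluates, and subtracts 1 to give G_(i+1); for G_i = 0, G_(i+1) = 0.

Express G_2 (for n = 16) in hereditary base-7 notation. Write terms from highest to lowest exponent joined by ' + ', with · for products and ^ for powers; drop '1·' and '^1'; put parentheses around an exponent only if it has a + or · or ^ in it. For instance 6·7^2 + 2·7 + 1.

2·7 + 6

step 0: 16 = 3·5 + 1; sub 6 for 5: 3·6 + 1; = 19; G_1 = 19−1 = 18
step 1: 18 = 3·6; sub 7 for 6: 3·7; = 21; G_2 = 21−1 = 20
step 2: 20 = 2·7 + 6; sub 8 for 7: 2·8 + 6; = 22; G_3 = 22−1 = 21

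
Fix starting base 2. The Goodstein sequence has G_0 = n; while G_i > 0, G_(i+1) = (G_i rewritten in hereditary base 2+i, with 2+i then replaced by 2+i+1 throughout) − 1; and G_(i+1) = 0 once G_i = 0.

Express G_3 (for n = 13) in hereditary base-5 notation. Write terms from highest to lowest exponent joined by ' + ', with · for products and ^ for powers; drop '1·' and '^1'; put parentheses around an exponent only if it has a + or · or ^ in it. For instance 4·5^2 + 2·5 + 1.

(0) 13|_2 = 2^(2 + 1) + 2^2 + 1 ↦ 3^(3 + 1) + 3^3 + 1|_3 = 109 ⇒ 108
(1) 108|_3 = 3^(3 + 1) + 3^3 ↦ 4^(4 + 1) + 4^4|_4 = 1280 ⇒ 1279
(2) 1279|_4 = 4^(4 + 1) + 3·4^3 + 3·4^2 + 3·4 + 3 ↦ 5^(5 + 1) + 3·5^3 + 3·5^2 + 3·5 + 3|_5 = 16093 ⇒ 16092
(3) 16092|_5 = 5^(5 + 1) + 3·5^3 + 3·5^2 + 3·5 + 2 ↦ 6^(6 + 1) + 3·6^3 + 3·6^2 + 3·6 + 2|_6 = 280712 ⇒ 280711

5^(5 + 1) + 3·5^3 + 3·5^2 + 3·5 + 2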